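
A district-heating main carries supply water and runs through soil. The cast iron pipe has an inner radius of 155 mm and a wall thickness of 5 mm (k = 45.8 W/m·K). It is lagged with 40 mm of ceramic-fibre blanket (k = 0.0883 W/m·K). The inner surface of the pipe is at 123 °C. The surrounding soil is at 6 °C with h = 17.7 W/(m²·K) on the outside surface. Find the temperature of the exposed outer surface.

T ≈ 17.8 °C

For a radial system each layer contributes R = ln(r_out/r_in)/(2πkL); films add R = 1/(hA).
R_cast iron pipe wall = ln(160/155)/(2π×45.8×1) = 1.103×10^-4 K/W
R_ceramic-fibre blanket = ln(200/160)/(2π×0.0883×1) = 0.4022 K/W
R_outer film = 1/(h_o·2πr_oL) = 1/(17.7×2π×0.2×1) = 0.04496 K/W
R_total = 0.4473 K/W
Q = ΔT/R_total = 117/0.4473
Q = 262 W/m
T_interface = T_inner − Q·ΣR(inner→interface) = 123 − 262×0.4023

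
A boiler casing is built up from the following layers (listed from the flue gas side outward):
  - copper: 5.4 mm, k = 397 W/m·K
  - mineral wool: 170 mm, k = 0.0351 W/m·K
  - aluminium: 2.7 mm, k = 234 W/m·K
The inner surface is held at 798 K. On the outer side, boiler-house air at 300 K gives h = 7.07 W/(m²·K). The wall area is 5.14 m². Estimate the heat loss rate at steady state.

Q ≈ 514 W

Using the resistance-network approach (series):
R_copper = L/(kA) = 0.0054/(397×5.14) = 2.646×10^-6 K/W
R_mineral wool = L/(kA) = 0.17/(0.0351×5.14) = 0.9423 K/W
R_aluminium = L/(kA) = 0.0027/(234×5.14) = 2.245×10^-6 K/W
R_outer film = 1/(h_o·A) = 1/(7.07×5.14) = 0.02752 K/W
R_total = 0.9698 K/W
Q = ΔT / R_total = 498 / 0.9698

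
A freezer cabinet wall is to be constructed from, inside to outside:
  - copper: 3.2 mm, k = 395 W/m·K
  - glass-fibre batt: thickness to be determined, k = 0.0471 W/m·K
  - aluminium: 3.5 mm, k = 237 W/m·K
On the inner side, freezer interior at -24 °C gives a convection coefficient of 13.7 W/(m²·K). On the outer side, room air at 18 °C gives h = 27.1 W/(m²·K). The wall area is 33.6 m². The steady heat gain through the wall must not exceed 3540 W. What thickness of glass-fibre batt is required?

L ≈ 13.6 mm

Using the resistance-network approach (series):
R_inner film = 1/(h_i·A) = 1/(13.7×33.6) = 0.002172 K/W
R_copper = L/(kA) = 0.0032/(395×33.6) = 2.411×10^-7 K/W
R_aluminium = L/(kA) = 0.0035/(237×33.6) = 4.395×10^-7 K/W
R_outer film = 1/(h_o·A) = 1/(27.1×33.6) = 0.001098 K/W
Sum of the known resistances R_other = 0.003271 K/W
Required total resistance R_tot = ΔT/Q_allow = 42/3540 = 0.01186 K/W
R_glass-fibre batt = R_tot − R_other = 0.008593 K/W
L = R·k·A = 0.008593×0.0471×33.6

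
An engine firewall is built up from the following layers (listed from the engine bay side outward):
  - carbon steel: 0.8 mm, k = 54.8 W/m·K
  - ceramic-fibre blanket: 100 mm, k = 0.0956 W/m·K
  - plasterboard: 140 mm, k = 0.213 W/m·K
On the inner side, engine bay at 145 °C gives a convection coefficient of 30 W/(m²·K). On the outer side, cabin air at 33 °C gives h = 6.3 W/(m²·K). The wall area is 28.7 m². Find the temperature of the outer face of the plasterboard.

Model the wall as resistances in series:
R_inner film = 1/(h_i·A) = 1/(30×28.7) = 0.001161 K/W
R_carbon steel = L/(kA) = 0.0008/(54.8×28.7) = 5.087×10^-7 K/W
R_ceramic-fibre blanket = L/(kA) = 0.1/(0.0956×28.7) = 0.03645 K/W
R_plasterboard = L/(kA) = 0.14/(0.213×28.7) = 0.0229 K/W
R_outer film = 1/(h_o·A) = 1/(6.3×28.7) = 0.005531 K/W
R_total = 0.06604 K/W;  Q = ΔT/R_total = 112/0.06604 = 1696 W
T_interface = T_inner − Q·ΣR(inner→interface) = 145 − 1700×0.06051

T ≈ 42.4 °C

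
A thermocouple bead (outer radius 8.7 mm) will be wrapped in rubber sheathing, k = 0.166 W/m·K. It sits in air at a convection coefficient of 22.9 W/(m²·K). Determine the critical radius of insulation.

For a sphere r_cr = 2k/h = 2×0.166/22.9
r_cr = 14.5 mm; since the bare radius (8.7 mm) is below r_cr, adding a thin layer of insulation will *increase* heat loss.

r_cr ≈ 14.5 mm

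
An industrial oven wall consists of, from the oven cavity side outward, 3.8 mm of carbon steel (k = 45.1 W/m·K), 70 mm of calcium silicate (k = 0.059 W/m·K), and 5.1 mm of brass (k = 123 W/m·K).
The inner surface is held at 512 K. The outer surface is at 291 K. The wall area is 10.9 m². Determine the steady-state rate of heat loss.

Q ≈ 2030 W

Series thermal resistances:
R_carbon steel = L/(kA) = 0.0038/(45.1×10.9) = 7.73×10^-6 K/W
R_calcium silicate = L/(kA) = 0.07/(0.059×10.9) = 0.1088 K/W
R_brass = L/(kA) = 0.0051/(123×10.9) = 3.804×10^-6 K/W
R_total = 0.1089 K/W
Q = ΔT / R_total = 221 / 0.1089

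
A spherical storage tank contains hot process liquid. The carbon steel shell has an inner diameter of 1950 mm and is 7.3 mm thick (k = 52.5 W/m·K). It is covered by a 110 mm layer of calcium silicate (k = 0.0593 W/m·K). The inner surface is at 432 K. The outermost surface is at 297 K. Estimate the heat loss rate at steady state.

Q ≈ 981 W

Spherical conduction: R = (1/r_in − 1/r_out)/(4πk) per layer; series-sum.
R_carbon steel shell = (1/0.975 − 1/0.9823)/(4π×52.5) = 1.155×10^-5 K/W
R_calcium silicate = (1/0.9823 − 1/1.0923)/(4π×0.0593) = 0.1376 K/W
R_total = 0.1376 K/W
Q = ΔT/R_total = 135/0.1376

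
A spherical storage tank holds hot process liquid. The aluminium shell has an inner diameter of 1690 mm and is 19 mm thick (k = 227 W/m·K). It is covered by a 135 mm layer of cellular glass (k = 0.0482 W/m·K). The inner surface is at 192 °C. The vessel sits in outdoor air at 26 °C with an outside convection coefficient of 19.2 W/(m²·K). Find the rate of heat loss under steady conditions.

Spherical conduction: R = (1/r_in − 1/r_out)/(4πk) per layer; series-sum.
R_aluminium shell = (1/0.845 − 1/0.864)/(4π×227) = 9.123×10^-6 K/W
R_cellular glass = (1/0.864 − 1/0.999)/(4π×0.0482) = 0.2582 K/W
R_outer film = 1/(h·4πr_o²) = 1/(19.2×4π×0.999²) = 0.004153 K/W
R_total = 0.2624 K/W
Q = ΔT/R_total = 166/0.2624

Q ≈ 633 W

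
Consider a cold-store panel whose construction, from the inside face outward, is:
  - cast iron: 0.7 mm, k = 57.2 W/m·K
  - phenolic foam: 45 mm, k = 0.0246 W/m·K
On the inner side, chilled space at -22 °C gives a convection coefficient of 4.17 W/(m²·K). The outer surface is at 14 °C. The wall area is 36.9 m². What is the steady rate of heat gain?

Q ≈ 642 W

Using the resistance-network approach (series):
R_inner film = 1/(h_i·A) = 1/(4.17×36.9) = 0.006499 K/W
R_cast iron = L/(kA) = 0.0007/(57.2×36.9) = 3.316×10^-7 K/W
R_phenolic foam = L/(kA) = 0.045/(0.0246×36.9) = 0.04957 K/W
R_total = 0.05607 K/W
Q = ΔT / R_total = 36 / 0.05607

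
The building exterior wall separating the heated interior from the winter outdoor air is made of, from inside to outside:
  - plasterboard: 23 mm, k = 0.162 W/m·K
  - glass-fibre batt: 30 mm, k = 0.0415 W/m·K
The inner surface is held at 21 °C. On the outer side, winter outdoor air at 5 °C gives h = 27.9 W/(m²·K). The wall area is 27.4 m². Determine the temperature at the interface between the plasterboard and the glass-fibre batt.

T ≈ 18.5 °C

Thermal resistances in series:
R_plasterboard = L/(kA) = 0.023/(0.162×27.4) = 0.005182 K/W
R_glass-fibre batt = L/(kA) = 0.03/(0.0415×27.4) = 0.02638 K/W
R_outer film = 1/(h_o·A) = 1/(27.9×27.4) = 0.001308 K/W
R_total = 0.03287 K/W;  Q = ΔT/R_total = 16/0.03287 = 486.7 W
T_interface = T_inner − Q·ΣR(inner→interface) = 21 − 487×0.005182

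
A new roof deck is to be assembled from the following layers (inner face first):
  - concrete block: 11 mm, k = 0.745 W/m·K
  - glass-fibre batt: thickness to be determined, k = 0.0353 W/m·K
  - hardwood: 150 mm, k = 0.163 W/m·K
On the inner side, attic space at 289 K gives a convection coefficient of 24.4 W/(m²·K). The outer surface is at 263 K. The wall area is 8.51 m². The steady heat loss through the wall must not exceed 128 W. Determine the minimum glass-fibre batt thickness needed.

L ≈ 26.6 mm

Treating each layer as a thermal resistance in series:
R_inner film = 1/(h_i·A) = 1/(24.4×8.51) = 0.004816 K/W
R_concrete block = L/(kA) = 0.011/(0.745×8.51) = 0.001735 K/W
R_hardwood = L/(kA) = 0.15/(0.163×8.51) = 0.1081 K/W
Sum of the known resistances R_other = 0.1147 K/W
Required total resistance R_tot = ΔT/Q_allow = 26/128 = 0.2031 K/W
R_glass-fibre batt = R_tot − R_other = 0.08844 K/W
L = R·k·A = 0.08844×0.0353×8.51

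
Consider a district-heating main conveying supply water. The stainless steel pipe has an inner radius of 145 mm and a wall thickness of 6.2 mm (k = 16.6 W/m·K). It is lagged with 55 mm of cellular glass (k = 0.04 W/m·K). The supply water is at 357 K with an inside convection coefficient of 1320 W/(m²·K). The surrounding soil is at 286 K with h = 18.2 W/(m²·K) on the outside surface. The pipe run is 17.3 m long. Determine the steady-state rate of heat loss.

Per-layer cylindrical resistances, series-summed:
R_inner film = 1/(h_i·2πr₁L) = 1/(1320×2π×0.145×17.3) = 4.807×10^-5 K/W
R_stainless steel pipe wall = ln(151.2/145)/(2π×16.6×17.3) = 2.32×10^-5 K/W
R_cellular glass = ln(206.2/151.2)/(2π×0.04×17.3) = 0.07135 K/W
R_outer film = 1/(h_o·2πr_oL) = 1/(18.2×2π×0.2062×17.3) = 0.002451 K/W
R_total = 0.07388 K/W
Q = ΔT/R_total = 71/0.07388

Q ≈ 961 W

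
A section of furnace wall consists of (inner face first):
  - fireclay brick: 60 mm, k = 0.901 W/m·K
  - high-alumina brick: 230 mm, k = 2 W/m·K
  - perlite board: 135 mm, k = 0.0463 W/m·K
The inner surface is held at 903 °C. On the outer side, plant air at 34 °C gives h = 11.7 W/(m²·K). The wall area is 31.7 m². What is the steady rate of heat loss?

Q ≈ 8650 W

Treating each layer as a thermal resistance in series:
R_fireclay brick = L/(kA) = 0.06/(0.901×31.7) = 0.002101 K/W
R_high-alumina brick = L/(kA) = 0.23/(2×31.7) = 0.003628 K/W
R_perlite board = L/(kA) = 0.135/(0.0463×31.7) = 0.09198 K/W
R_outer film = 1/(h_o·A) = 1/(11.7×31.7) = 0.002696 K/W
R_total = 0.1004 K/W
Q = ΔT / R_total = 869 / 0.1004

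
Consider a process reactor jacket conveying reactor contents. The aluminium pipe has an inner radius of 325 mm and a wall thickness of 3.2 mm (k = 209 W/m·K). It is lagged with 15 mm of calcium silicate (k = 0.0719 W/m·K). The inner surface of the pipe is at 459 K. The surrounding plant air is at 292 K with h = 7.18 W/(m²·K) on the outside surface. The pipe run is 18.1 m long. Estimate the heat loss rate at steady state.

Q ≈ 18500 W

Per-layer cylindrical resistances, series-summed:
R_aluminium pipe wall = ln(328.2/325)/(2π×209×18.1) = 4.122×10^-7 K/W
R_calcium silicate = ln(343.2/328.2)/(2π×0.0719×18.1) = 0.005465 K/W
R_outer film = 1/(h_o·2πr_oL) = 1/(7.18×2π×0.3432×18.1) = 0.003568 K/W
R_total = 0.009034 K/W
Q = ΔT/R_total = 167/0.009034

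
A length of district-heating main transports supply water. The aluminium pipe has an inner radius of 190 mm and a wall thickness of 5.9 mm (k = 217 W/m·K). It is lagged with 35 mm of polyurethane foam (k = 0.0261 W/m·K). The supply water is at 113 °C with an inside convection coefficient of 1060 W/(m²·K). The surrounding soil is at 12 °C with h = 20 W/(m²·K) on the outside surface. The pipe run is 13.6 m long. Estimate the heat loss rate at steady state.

Q ≈ 1320 W

For a radial system each layer contributes R = ln(r_out/r_in)/(2πkL); films add R = 1/(hA).
R_inner film = 1/(h_i·2πr₁L) = 1/(1060×2π×0.19×13.6) = 5.811×10^-5 K/W
R_aluminium pipe wall = ln(195.9/190)/(2π×217×13.6) = 1.649×10^-6 K/W
R_polyurethane foam = ln(230.9/195.9)/(2π×0.0261×13.6) = 0.0737 K/W
R_outer film = 1/(h_o·2πr_oL) = 1/(20×2π×0.2309×13.6) = 0.002534 K/W
R_total = 0.0763 K/W
Q = ΔT/R_total = 101/0.0763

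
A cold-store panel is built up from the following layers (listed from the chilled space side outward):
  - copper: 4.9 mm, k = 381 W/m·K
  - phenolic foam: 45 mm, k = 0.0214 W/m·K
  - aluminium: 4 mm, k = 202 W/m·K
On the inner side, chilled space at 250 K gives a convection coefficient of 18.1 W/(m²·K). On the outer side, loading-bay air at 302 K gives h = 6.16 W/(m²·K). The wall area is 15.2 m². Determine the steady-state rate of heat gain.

Model the wall as resistances in series:
R_inner film = 1/(h_i·A) = 1/(18.1×15.2) = 0.003635 K/W
R_copper = L/(kA) = 0.0049/(381×15.2) = 8.461×10^-7 K/W
R_phenolic foam = L/(kA) = 0.045/(0.0214×15.2) = 0.1383 K/W
R_aluminium = L/(kA) = 0.004/(202×15.2) = 1.303×10^-6 K/W
R_outer film = 1/(h_o·A) = 1/(6.16×15.2) = 0.01068 K/W
R_total = 0.1527 K/W
Q = ΔT / R_total = 52 / 0.1527

Q ≈ 341 W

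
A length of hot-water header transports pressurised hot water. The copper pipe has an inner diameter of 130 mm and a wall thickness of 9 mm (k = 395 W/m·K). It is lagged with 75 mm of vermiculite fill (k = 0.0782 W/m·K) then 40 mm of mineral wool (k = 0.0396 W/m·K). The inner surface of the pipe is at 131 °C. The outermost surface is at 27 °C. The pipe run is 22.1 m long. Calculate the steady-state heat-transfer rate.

Q ≈ 966 W

Per-layer cylindrical resistances, series-summed:
R_copper pipe wall = ln(74/65)/(2π×395×22.1) = 2.364×10^-6 K/W
R_vermiculite fill = ln(149/74)/(2π×0.0782×22.1) = 0.06445 K/W
R_mineral wool = ln(189/149)/(2π×0.0396×22.1) = 0.04325 K/W
R_total = 0.1077 K/W
Q = ΔT/R_total = 104/0.1077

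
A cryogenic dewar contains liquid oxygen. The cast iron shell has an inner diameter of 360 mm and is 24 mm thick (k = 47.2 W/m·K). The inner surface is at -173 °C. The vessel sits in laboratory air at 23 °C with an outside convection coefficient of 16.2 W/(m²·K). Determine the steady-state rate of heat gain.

Spherical conduction: R = (1/r_in − 1/r_out)/(4πk) per layer; series-sum.
R_cast iron shell = (1/0.18 − 1/0.204)/(4π×47.2) = 0.001102 K/W
R_outer film = 1/(h·4πr_o²) = 1/(16.2×4π×0.204²) = 0.118 K/W
R_total = 0.1191 K/W
Q = ΔT/R_total = 196/0.1191

Q ≈ 1650 W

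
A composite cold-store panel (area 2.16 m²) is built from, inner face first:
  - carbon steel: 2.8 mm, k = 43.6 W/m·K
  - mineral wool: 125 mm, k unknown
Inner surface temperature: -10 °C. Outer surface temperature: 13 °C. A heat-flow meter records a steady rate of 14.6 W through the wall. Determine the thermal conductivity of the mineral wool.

Using the resistance-network approach (series):
R_carbon steel = L/(kA) = 0.0028/(43.6×2.16) = 2.973×10^-5 K/W
Sum of known resistances R_other = 2.973×10^-5 K/W
Total R = ΔT/Q = 23/14.6 = 1.575 K/W
R_mineral wool = R_total − R_other = 1.575 K/W
k = L/(R·A) = 0.125/(1.575×2.16)

k ≈ 0.0367 W/(m·K)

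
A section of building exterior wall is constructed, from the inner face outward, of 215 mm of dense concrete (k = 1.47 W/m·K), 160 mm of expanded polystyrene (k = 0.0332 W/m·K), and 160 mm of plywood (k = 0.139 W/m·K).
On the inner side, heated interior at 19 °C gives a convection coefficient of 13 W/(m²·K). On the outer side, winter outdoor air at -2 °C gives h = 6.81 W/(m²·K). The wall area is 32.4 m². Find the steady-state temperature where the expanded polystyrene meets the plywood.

Model the wall as resistances in series:
R_inner film = 1/(h_i·A) = 1/(13×32.4) = 0.002374 K/W
R_dense concrete = L/(kA) = 0.215/(1.47×32.4) = 0.004514 K/W
R_expanded polystyrene = L/(kA) = 0.16/(0.0332×32.4) = 0.1487 K/W
R_plywood = L/(kA) = 0.16/(0.139×32.4) = 0.03553 K/W
R_outer film = 1/(h_o·A) = 1/(6.81×32.4) = 0.004532 K/W
R_total = 0.1957 K/W;  Q = ΔT/R_total = 21/0.1957 = 107.3 W
T_interface = T_inner − Q·ΣR(inner→interface) = 19 − 107×0.1556

T ≈ 2.3 °C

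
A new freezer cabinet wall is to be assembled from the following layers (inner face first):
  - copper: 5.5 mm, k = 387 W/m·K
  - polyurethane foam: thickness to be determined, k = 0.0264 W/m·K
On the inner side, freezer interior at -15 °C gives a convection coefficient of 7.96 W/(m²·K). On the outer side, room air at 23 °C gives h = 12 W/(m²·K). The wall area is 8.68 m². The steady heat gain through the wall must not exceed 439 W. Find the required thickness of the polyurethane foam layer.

Series thermal resistances:
R_inner film = 1/(h_i·A) = 1/(7.96×8.68) = 0.01447 K/W
R_copper = L/(kA) = 0.0055/(387×8.68) = 1.637×10^-6 K/W
R_outer film = 1/(h_o·A) = 1/(12×8.68) = 0.009601 K/W
Sum of the known resistances R_other = 0.02408 K/W
Required total resistance R_tot = ΔT/Q_allow = 38/439 = 0.08656 K/W
R_polyurethane foam = R_tot − R_other = 0.06248 K/W
L = R·k·A = 0.06248×0.0264×8.68

L ≈ 14.3 mm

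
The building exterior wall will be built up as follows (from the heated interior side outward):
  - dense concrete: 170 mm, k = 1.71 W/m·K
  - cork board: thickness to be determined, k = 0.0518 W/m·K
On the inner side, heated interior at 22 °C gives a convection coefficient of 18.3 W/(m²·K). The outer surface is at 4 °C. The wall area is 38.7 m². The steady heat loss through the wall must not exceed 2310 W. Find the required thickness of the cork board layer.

Thermal resistances in series:
R_inner film = 1/(h_i·A) = 1/(18.3×38.7) = 0.001412 K/W
R_dense concrete = L/(kA) = 0.17/(1.71×38.7) = 0.002569 K/W
Sum of the known resistances R_other = 0.003981 K/W
Required total resistance R_tot = ΔT/Q_allow = 18/2310 = 0.007792 K/W
R_cork board = R_tot − R_other = 0.003811 K/W
L = R·k·A = 0.003811×0.0518×38.7

L ≈ 7.64 mm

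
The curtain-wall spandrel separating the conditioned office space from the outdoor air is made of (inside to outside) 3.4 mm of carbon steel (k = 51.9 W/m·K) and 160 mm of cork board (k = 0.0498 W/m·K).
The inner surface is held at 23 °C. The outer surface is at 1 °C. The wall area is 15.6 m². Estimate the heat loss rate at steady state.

Q ≈ 107 W

Series thermal resistances:
R_carbon steel = L/(kA) = 0.0034/(51.9×15.6) = 4.199×10^-6 K/W
R_cork board = L/(kA) = 0.16/(0.0498×15.6) = 0.206 K/W
R_total = 0.206 K/W
Q = ΔT / R_total = 22 / 0.206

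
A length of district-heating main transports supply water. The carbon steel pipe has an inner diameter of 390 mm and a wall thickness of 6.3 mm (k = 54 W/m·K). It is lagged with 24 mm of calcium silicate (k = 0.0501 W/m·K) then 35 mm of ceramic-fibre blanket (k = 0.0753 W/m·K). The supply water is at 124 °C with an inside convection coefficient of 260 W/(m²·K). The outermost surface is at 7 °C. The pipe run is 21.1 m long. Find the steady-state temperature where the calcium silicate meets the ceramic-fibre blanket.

T ≈ 60.6 °C

Cylindrical conduction, so R = ln(r₂/r₁)/(2πkL) per layer, in series:
R_inner film = 1/(h_i·2πr₁L) = 1/(260×2π×0.195×21.1) = 1.488×10^-4 K/W
R_carbon steel pipe wall = ln(201.3/195)/(2π×54×21.1) = 4.441×10^-6 K/W
R_calcium silicate = ln(225.3/201.3)/(2π×0.0501×21.1) = 0.01696 K/W
R_ceramic-fibre blanket = ln(260.3/225.3)/(2π×0.0753×21.1) = 0.01446 K/W
R_total = 0.03158 K/W
Q = ΔT/R_total = 117/0.03158
Q = 3710 W
T_interface = T_inner − Q·ΣR(inner→interface) = 124 − 3710×0.01711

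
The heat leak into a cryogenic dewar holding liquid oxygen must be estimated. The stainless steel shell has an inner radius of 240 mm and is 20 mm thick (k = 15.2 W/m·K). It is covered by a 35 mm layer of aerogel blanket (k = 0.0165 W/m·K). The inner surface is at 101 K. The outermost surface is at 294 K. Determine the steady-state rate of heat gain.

Each spherical layer contributes R = (1/r_i − 1/r_o)/(4πk):
R_stainless steel shell = (1/0.24 − 1/0.26)/(4π×15.2) = 0.001678 K/W
R_aerogel blanket = (1/0.26 − 1/0.295)/(4π×0.0165) = 2.201 K/W
R_total = 2.202 K/W
Q = ΔT/R_total = 193/2.202

Q ≈ 87.6 W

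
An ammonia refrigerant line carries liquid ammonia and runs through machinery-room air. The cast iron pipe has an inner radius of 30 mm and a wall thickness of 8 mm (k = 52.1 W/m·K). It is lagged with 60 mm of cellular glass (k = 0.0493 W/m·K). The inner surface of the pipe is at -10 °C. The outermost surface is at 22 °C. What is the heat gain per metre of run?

q′ ≈ 10.5 W/m

Treating each annulus and film as a series resistance:
R_cast iron pipe wall = ln(38/30)/(2π×52.1×1) = 7.221×10^-4 K/W
R_cellular glass = ln(98/38)/(2π×0.0493×1) = 3.058 K/W
R_total = 3.059 K/W
Q = ΔT/R_total = 32/3.059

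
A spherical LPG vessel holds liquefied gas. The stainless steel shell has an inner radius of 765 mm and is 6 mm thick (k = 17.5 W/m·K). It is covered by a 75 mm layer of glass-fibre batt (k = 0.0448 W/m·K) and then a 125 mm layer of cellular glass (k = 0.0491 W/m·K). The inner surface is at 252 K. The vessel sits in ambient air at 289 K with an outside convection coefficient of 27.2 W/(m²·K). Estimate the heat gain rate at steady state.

Q ≈ 81.5 W

Each spherical layer contributes R = (1/r_i − 1/r_o)/(4πk):
R_stainless steel shell = (1/0.765 − 1/0.771)/(4π×17.5) = 4.626×10^-5 K/W
R_glass-fibre batt = (1/0.771 − 1/0.846)/(4π×0.0448) = 0.2042 K/W
R_cellular glass = (1/0.846 − 1/0.971)/(4π×0.0491) = 0.2466 K/W
R_outer film = 1/(h·4πr_o²) = 1/(27.2×4π×0.971²) = 0.003103 K/W
R_total = 0.454 K/W
Q = ΔT/R_total = 37/0.454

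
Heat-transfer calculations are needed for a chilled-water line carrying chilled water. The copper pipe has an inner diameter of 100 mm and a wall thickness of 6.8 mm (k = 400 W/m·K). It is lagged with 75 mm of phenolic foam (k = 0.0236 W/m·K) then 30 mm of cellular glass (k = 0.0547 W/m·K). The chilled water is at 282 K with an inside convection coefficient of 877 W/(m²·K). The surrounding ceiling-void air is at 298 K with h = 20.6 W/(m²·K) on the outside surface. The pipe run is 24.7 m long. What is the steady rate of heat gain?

Radial resistances (cylindrical: R_cond = ln(r_o/r_i)/(2πkL), R_conv = 1/(h·2πrL)):
R_inner film = 1/(h_i·2πr₁L) = 1/(877×2π×0.05×24.7) = 1.469×10^-4 K/W
R_copper pipe wall = ln(56.8/50)/(2π×400×24.7) = 2.054×10^-6 K/W
R_phenolic foam = ln(131.8/56.8)/(2π×0.0236×24.7) = 0.2298 K/W
R_cellular glass = ln(161.8/131.8)/(2π×0.0547×24.7) = 0.02416 K/W
R_outer film = 1/(h_o·2πr_oL) = 1/(20.6×2π×0.1618×24.7) = 0.001933 K/W
R_total = 0.2561 K/W
Q = ΔT/R_total = 16/0.2561

Q ≈ 62.5 W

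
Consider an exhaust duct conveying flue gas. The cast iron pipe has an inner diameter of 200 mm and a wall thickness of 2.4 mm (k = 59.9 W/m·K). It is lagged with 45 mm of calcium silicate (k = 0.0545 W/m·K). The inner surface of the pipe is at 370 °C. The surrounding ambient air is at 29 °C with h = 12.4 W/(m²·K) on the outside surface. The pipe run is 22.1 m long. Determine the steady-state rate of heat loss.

For a radial system each layer contributes R = ln(r_out/r_in)/(2πkL); films add R = 1/(hA).
R_cast iron pipe wall = ln(102.4/100)/(2π×59.9×22.1) = 2.851×10^-6 K/W
R_calcium silicate = ln(147.4/102.4)/(2π×0.0545×22.1) = 0.04813 K/W
R_outer film = 1/(h_o·2πr_oL) = 1/(12.4×2π×0.1474×22.1) = 0.00394 K/W
R_total = 0.05208 K/W
Q = ΔT/R_total = 341/0.05208

Q ≈ 6550 W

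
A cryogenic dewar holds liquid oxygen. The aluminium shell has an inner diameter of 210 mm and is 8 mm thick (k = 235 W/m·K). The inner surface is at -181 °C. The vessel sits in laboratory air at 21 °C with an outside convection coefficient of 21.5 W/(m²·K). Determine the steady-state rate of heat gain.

For a spherical shell R = (1/r₁ − 1/r₂)/(4πk); film R = 1/(h·4πr²). In series:
R_aluminium shell = (1/0.105 − 1/0.113)/(4π×235) = 2.283×10^-4 K/W
R_outer film = 1/(h·4πr_o²) = 1/(21.5×4π×0.113²) = 0.2899 K/W
R_total = 0.2901 K/W
Q = ΔT/R_total = 202/0.2901

Q ≈ 696 W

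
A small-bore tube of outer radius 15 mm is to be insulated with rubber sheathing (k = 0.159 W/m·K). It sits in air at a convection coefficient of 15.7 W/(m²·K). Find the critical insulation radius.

r_cr ≈ 10.1 mm

For a cylinder r_cr = k/h = 0.159/15.7
r_cr = 10.1 mm; since the bare radius (15 mm) is above r_cr, any added insulation will reduce heat loss.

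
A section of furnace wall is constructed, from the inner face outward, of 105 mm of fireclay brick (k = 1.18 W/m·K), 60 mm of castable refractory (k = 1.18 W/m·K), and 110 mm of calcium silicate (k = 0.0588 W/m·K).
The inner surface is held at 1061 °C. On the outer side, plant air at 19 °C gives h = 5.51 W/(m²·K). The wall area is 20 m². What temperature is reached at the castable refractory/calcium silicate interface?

T ≈ 995 °C

Thermal resistances in series:
R_fireclay brick = L/(kA) = 0.105/(1.18×20) = 0.004449 K/W
R_castable refractory = L/(kA) = 0.06/(1.18×20) = 0.002542 K/W
R_calcium silicate = L/(kA) = 0.11/(0.0588×20) = 0.09354 K/W
R_outer film = 1/(h_o·A) = 1/(5.51×20) = 0.009074 K/W
R_total = 0.1096 K/W;  Q = ΔT/R_total = 1042/0.1096 = 9507 W
T_interface = T_inner − Q·ΣR(inner→interface) = 1061 − 9510×0.006992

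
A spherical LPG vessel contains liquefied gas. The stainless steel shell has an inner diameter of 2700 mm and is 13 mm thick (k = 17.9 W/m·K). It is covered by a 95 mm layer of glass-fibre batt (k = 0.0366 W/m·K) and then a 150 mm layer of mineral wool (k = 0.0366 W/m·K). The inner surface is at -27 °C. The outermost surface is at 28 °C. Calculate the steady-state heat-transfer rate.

Each spherical layer contributes R = (1/r_i − 1/r_o)/(4πk):
R_stainless steel shell = (1/1.35 − 1/1.363)/(4π×17.9) = 3.141×10^-5 K/W
R_glass-fibre batt = (1/1.363 − 1/1.458)/(4π×0.0366) = 0.1039 K/W
R_mineral wool = (1/1.458 − 1/1.608)/(4π×0.0366) = 0.1391 K/W
R_total = 0.2431 K/W
Q = ΔT/R_total = 55/0.2431

Q ≈ 226 W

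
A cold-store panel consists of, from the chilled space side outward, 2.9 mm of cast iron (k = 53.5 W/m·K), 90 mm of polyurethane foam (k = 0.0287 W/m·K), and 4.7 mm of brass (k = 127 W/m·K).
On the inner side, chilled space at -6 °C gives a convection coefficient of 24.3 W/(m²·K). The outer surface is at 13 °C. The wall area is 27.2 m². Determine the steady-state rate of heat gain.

Treating each layer as a thermal resistance in series:
R_inner film = 1/(h_i·A) = 1/(24.3×27.2) = 0.001513 K/W
R_cast iron = L/(kA) = 0.0029/(53.5×27.2) = 1.993×10^-6 K/W
R_polyurethane foam = L/(kA) = 0.09/(0.0287×27.2) = 0.1153 K/W
R_brass = L/(kA) = 0.0047/(127×27.2) = 1.361×10^-6 K/W
R_total = 0.1168 K/W
Q = ΔT / R_total = 19 / 0.1168

Q ≈ 163 W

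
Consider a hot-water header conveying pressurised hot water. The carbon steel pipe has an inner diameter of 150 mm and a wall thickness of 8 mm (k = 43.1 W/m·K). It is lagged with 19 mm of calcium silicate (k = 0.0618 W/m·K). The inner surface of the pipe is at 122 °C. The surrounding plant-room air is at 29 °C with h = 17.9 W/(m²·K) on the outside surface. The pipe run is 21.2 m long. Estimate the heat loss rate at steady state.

Q ≈ 3190 W

Radial resistances (cylindrical: R_cond = ln(r_o/r_i)/(2πkL), R_conv = 1/(h·2πrL)):
R_carbon steel pipe wall = ln(83/75)/(2π×43.1×21.2) = 1.765×10^-5 K/W
R_calcium silicate = ln(102/83)/(2π×0.0618×21.2) = 0.02504 K/W
R_outer film = 1/(h_o·2πr_oL) = 1/(17.9×2π×0.102×21.2) = 0.004112 K/W
R_total = 0.02917 K/W
Q = ΔT/R_total = 93/0.02917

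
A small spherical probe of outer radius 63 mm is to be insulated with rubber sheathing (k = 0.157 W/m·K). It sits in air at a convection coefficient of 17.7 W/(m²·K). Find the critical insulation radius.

r_cr ≈ 17.7 mm

For a sphere r_cr = 2k/h = 2×0.157/17.7
r_cr = 17.7 mm; since the bare radius (63 mm) is above r_cr, any added insulation will reduce heat loss.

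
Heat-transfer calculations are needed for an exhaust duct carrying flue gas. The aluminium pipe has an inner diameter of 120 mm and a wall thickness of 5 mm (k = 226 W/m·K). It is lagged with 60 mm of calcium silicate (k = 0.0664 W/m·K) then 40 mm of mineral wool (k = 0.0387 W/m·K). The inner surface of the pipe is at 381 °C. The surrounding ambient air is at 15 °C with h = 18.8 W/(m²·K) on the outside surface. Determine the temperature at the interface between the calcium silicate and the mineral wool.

Per-layer cylindrical resistances, series-summed:
R_aluminium pipe wall = ln(65/60)/(2π×226×1) = 5.637×10^-5 K/W
R_calcium silicate = ln(125/65)/(2π×0.0664×1) = 1.567 K/W
R_mineral wool = ln(165/125)/(2π×0.0387×1) = 1.142 K/W
R_outer film = 1/(h_o·2πr_oL) = 1/(18.8×2π×0.165×1) = 0.05131 K/W
R_total = 2.761 K/W
Q = ΔT/R_total = 366/2.761
Q = 133 W/m
T_interface = T_inner − Q·ΣR(inner→interface) = 381 − 133×1.567

T ≈ 173 °C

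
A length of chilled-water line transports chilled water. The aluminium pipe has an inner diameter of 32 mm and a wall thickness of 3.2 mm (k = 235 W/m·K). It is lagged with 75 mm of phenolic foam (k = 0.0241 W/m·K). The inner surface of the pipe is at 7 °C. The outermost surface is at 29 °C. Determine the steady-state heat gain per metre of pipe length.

q′ ≈ 2.09 W/m

Radial resistances (cylindrical: R_cond = ln(r_o/r_i)/(2πkL), R_conv = 1/(h·2πrL)):
R_aluminium pipe wall = ln(19.2/16)/(2π×235×1) = 1.235×10^-4 K/W
R_phenolic foam = ln(94.2/19.2)/(2π×0.0241×1) = 10.5 K/W
R_total = 10.5 K/W
Q = ΔT/R_total = 22/10.5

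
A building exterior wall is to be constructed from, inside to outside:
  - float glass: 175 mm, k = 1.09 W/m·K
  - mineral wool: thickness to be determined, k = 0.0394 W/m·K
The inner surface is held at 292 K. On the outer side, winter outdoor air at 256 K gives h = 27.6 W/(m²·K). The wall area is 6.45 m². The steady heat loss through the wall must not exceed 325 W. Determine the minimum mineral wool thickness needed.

L ≈ 20.4 mm

Series thermal resistances:
R_float glass = L/(kA) = 0.175/(1.09×6.45) = 0.02489 K/W
R_outer film = 1/(h_o·A) = 1/(27.6×6.45) = 0.005617 K/W
Sum of the known resistances R_other = 0.03051 K/W
Required total resistance R_tot = ΔT/Q_allow = 36/325 = 0.1108 K/W
R_mineral wool = R_tot − R_other = 0.08026 K/W
L = R·k·A = 0.08026×0.0394×6.45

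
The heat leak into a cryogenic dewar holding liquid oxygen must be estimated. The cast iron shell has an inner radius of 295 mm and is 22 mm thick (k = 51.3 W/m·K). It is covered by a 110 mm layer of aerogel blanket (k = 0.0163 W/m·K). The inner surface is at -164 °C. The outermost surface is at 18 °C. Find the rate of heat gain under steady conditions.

Q ≈ 45.9 W

Spherical conduction: R = (1/r_in − 1/r_out)/(4πk) per layer; series-sum.
R_cast iron shell = (1/0.295 − 1/0.317)/(4π×51.3) = 3.649×10^-4 K/W
R_aerogel blanket = (1/0.317 − 1/0.427)/(4π×0.0163) = 3.967 K/W
R_total = 3.968 K/W
Q = ΔT/R_total = 182/3.968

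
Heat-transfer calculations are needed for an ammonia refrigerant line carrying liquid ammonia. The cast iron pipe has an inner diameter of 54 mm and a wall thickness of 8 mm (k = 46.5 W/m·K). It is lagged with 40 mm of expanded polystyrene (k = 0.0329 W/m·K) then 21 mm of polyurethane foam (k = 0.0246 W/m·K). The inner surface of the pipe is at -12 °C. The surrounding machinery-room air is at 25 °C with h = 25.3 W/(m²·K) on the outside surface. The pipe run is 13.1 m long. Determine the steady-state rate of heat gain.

Q ≈ 90.6 W

Radial resistances (cylindrical: R_cond = ln(r_o/r_i)/(2πkL), R_conv = 1/(h·2πrL)):
R_cast iron pipe wall = ln(35/27)/(2π×46.5×13.1) = 6.78×10^-5 K/W
R_expanded polystyrene = ln(75/35)/(2π×0.0329×13.1) = 0.2814 K/W
R_polyurethane foam = ln(96/75)/(2π×0.0246×13.1) = 0.1219 K/W
R_outer film = 1/(h_o·2πr_oL) = 1/(25.3×2π×0.096×13.1) = 0.005002 K/W
R_total = 0.4084 K/W
Q = ΔT/R_total = 37/0.4084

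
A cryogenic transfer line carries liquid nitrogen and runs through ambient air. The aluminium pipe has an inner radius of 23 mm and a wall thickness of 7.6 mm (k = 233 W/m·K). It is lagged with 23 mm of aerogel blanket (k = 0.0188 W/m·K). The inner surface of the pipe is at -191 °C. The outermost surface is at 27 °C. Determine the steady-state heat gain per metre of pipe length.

q′ ≈ 45.9 W/m

Cylindrical conduction, so R = ln(r₂/r₁)/(2πkL) per layer, in series:
R_aluminium pipe wall = ln(30.6/23)/(2π×233×1) = 1.95×10^-4 K/W
R_aerogel blanket = ln(53.6/30.6)/(2π×0.0188×1) = 4.745 K/W
R_total = 4.746 K/W
Q = ΔT/R_total = 218/4.746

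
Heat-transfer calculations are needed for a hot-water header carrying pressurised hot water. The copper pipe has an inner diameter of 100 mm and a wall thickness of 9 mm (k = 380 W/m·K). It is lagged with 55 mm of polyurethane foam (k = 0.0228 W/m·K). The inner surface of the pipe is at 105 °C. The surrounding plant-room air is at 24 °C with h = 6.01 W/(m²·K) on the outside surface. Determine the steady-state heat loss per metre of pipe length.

q′ ≈ 16.8 W/m

Radial resistances (cylindrical: R_cond = ln(r_o/r_i)/(2πkL), R_conv = 1/(h·2πrL)):
R_copper pipe wall = ln(59/50)/(2π×380×1) = 6.932×10^-5 K/W
R_polyurethane foam = ln(114/59)/(2π×0.0228×1) = 4.598 K/W
R_outer film = 1/(h_o·2πr_oL) = 1/(6.01×2π×0.114×1) = 0.2323 K/W
R_total = 4.83 K/W
Q = ΔT/R_total = 81/4.83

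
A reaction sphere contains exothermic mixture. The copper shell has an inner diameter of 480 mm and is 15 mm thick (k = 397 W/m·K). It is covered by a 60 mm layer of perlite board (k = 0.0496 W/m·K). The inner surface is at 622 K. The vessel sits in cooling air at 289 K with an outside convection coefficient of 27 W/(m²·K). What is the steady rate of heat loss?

Q ≈ 271 W

Each spherical layer contributes R = (1/r_i − 1/r_o)/(4πk):
R_copper shell = (1/0.24 − 1/0.255)/(4π×397) = 4.913×10^-5 K/W
R_perlite board = (1/0.255 − 1/0.315)/(4π×0.0496) = 1.198 K/W
R_outer film = 1/(h·4πr_o²) = 1/(27×4π×0.315²) = 0.0297 K/W
R_total = 1.228 K/W
Q = ΔT/R_total = 333/1.228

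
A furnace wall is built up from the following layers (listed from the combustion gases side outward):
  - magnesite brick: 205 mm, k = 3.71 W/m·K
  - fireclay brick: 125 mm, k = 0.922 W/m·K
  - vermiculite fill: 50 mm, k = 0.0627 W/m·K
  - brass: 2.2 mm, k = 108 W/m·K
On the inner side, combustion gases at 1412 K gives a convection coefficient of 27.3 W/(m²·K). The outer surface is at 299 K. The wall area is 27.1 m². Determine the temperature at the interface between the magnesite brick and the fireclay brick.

Series thermal resistances:
R_inner film = 1/(h_i·A) = 1/(27.3×27.1) = 0.001352 K/W
R_magnesite brick = L/(kA) = 0.205/(3.71×27.1) = 0.002039 K/W
R_fireclay brick = L/(kA) = 0.125/(0.922×27.1) = 0.005003 K/W
R_vermiculite fill = L/(kA) = 0.05/(0.0627×27.1) = 0.02943 K/W
R_brass = L/(kA) = 0.0022/(108×27.1) = 7.517×10^-7 K/W
R_total = 0.03782 K/W;  Q = ΔT/R_total = 1113/0.03782 = 29430 W
T_interface = T_inner − Q·ΣR(inner→interface) = 1412 − 29400×0.003391

T ≈ 1310 K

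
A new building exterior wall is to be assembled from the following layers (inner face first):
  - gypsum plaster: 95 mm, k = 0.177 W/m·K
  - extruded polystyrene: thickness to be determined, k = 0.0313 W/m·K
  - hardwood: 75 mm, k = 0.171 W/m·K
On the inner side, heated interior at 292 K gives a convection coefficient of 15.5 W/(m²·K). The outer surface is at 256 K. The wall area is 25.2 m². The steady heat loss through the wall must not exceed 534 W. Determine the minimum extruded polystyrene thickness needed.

Treating each layer as a thermal resistance in series:
R_inner film = 1/(h_i·A) = 1/(15.5×25.2) = 0.00256 K/W
R_gypsum plaster = L/(kA) = 0.095/(0.177×25.2) = 0.0213 K/W
R_hardwood = L/(kA) = 0.075/(0.171×25.2) = 0.0174 K/W
Sum of the known resistances R_other = 0.04126 K/W
Required total resistance R_tot = ΔT/Q_allow = 36/534 = 0.06742 K/W
R_extruded polystyrene = R_tot − R_other = 0.02615 K/W
L = R·k·A = 0.02615×0.0313×25.2

L ≈ 20.6 mm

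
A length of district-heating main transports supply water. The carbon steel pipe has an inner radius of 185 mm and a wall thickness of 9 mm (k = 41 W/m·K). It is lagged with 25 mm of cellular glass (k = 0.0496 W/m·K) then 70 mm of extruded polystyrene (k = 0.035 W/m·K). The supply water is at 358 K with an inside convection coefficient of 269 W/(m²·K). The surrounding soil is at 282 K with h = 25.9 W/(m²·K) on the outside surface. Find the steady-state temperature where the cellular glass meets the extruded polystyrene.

Cylindrical conduction, so R = ln(r₂/r₁)/(2πkL) per layer, in series:
R_inner film = 1/(h_i·2πr₁L) = 1/(269×2π×0.185×1) = 0.003198 K/W
R_carbon steel pipe wall = ln(194/185)/(2π×41×1) = 1.844×10^-4 K/W
R_cellular glass = ln(219/194)/(2π×0.0496×1) = 0.3889 K/W
R_extruded polystyrene = ln(289/219)/(2π×0.035×1) = 1.261 K/W
R_outer film = 1/(h_o·2πr_oL) = 1/(25.9×2π×0.289×1) = 0.02126 K/W
R_total = 1.675 K/W
Q = ΔT/R_total = 76/1.675
Q = 45.4 W/m
T_interface = T_inner − Q·ΣR(inner→interface) = 358 − 45.4×0.3923

T ≈ 340 K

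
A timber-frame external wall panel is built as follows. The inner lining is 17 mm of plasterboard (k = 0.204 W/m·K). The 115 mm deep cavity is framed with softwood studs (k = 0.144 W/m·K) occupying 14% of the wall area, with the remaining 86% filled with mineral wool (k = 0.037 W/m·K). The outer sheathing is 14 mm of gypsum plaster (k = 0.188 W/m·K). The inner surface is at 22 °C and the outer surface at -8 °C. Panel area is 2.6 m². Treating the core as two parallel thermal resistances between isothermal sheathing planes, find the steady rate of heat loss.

Q ≈ 32.9 W

Sheathing layers in series; stud and cavity paths in parallel between them.
R_inner = 0.017/(0.204×2.6) = 0.03205 K/W
R_stud  = 0.115/(0.144×0.14×2.6) = 2.194 K/W
R_cav   = 0.115/(0.037×0.86×2.6) = 1.39 K/W
1/R_core = 1/R_stud + 1/R_cav → R_core = 0.8509 K/W
R_outer = 0.014/(0.188×2.6) = 0.02864 K/W
R_total = 0.9116 K/W
Q = ΔT/R_total = 30/0.9116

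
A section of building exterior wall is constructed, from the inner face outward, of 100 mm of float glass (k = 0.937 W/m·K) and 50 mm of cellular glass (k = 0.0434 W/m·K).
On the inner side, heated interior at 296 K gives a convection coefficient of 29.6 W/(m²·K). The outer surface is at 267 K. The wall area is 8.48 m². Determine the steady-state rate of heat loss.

Using the resistance-network approach (series):
R_inner film = 1/(h_i·A) = 1/(29.6×8.48) = 0.003984 K/W
R_float glass = L/(kA) = 0.1/(0.937×8.48) = 0.01259 K/W
R_cellular glass = L/(kA) = 0.05/(0.0434×8.48) = 0.1359 K/W
R_total = 0.1524 K/W
Q = ΔT / R_total = 29 / 0.1524

Q ≈ 190 W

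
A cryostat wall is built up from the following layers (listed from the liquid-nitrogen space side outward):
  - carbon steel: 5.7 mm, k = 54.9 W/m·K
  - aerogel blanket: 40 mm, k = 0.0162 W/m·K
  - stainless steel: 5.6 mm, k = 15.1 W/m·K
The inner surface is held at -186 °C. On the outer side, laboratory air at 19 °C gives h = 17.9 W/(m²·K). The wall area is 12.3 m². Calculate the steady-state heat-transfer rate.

Q ≈ 998 W

Thermal resistances in series:
R_carbon steel = L/(kA) = 0.0057/(54.9×12.3) = 8.441×10^-6 K/W
R_aerogel blanket = L/(kA) = 0.04/(0.0162×12.3) = 0.2007 K/W
R_stainless steel = L/(kA) = 0.0056/(15.1×12.3) = 3.015×10^-5 K/W
R_outer film = 1/(h_o·A) = 1/(17.9×12.3) = 0.004542 K/W
R_total = 0.2053 K/W
Q = ΔT / R_total = 205 / 0.2053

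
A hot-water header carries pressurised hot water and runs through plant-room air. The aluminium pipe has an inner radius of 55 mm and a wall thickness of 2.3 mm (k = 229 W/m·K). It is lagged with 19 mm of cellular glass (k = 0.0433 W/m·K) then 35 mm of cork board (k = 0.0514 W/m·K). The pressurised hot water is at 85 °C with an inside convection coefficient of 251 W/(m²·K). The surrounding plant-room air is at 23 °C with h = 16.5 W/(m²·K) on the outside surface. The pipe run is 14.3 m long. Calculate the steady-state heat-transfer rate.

Q ≈ 382 W

For a radial system each layer contributes R = ln(r_out/r_in)/(2πkL); films add R = 1/(hA).
R_inner film = 1/(h_i·2πr₁L) = 1/(251×2π×0.055×14.3) = 8.062×10^-4 K/W
R_aluminium pipe wall = ln(57.3/55)/(2π×229×14.3) = 1.991×10^-6 K/W
R_cellular glass = ln(76.3/57.3)/(2π×0.0433×14.3) = 0.07361 K/W
R_cork board = ln(111.3/76.3)/(2π×0.0514×14.3) = 0.08175 K/W
R_outer film = 1/(h_o·2πr_oL) = 1/(16.5×2π×0.1113×14.3) = 0.00606 K/W
R_total = 0.1622 K/W
Q = ΔT/R_total = 62/0.1622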